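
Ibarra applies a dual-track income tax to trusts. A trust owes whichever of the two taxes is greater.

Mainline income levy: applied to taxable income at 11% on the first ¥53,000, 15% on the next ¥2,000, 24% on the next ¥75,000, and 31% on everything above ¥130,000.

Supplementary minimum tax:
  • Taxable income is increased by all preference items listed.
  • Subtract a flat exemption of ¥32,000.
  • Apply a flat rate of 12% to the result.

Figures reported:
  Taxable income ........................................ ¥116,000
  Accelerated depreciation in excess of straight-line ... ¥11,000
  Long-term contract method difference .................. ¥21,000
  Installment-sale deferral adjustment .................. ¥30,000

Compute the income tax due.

Supplementary minimum tax:
  Adjusted income: ¥116,000 + ¥11,000 + ¥21,000 + ¥30,000 = ¥178,000
  Less exemption ¥32,000 → base ¥146,000
  ¥146,000 × 12% = ¥17,520

Mainline income levy:
  ¥53,000 × 11% = ¥5,830
  ¥2,000 × 15% = ¥300
  ¥61,000 × 24% = ¥14,640
  → ¥20,770

¥20,770 > ¥17,520, so the mainline income levy governs.

¥20,770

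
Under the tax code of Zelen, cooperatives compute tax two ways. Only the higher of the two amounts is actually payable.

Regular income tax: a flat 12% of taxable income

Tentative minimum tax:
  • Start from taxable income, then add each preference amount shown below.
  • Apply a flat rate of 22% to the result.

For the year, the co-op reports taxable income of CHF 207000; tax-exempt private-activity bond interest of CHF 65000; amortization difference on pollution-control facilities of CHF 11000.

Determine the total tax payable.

Tentative minimum tax:
  Adjusted income: CHF 207000 + CHF 65000 + CHF 11000 = CHF 283000
  CHF 283000 × 22% = CHF 62260

Regular income tax:
  CHF 207000 × 12% = CHF 24840

CHF 62260 > CHF 24840, so the tentative minimum tax is the binding amount.

CHF 62260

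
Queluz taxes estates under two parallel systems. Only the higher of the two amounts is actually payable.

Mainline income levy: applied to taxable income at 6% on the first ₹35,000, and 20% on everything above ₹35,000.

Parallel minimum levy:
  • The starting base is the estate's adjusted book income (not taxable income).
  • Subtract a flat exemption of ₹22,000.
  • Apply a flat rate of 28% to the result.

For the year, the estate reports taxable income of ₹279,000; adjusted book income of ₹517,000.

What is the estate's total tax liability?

Parallel minimum levy:
  Base (adjusted book income): ₹517,000
  Less exemption ₹22,000 → base ₹495,000
  ₹495,000 × 28% = ₹138,600

Mainline income levy:
  ₹35,000 × 6% = ₹2,100
  ₹244,000 × 20% = ₹48,800
  → ₹50,900

₹138,600 > ₹50,900, so the parallel minimum levy is the binding amount.

₹138,600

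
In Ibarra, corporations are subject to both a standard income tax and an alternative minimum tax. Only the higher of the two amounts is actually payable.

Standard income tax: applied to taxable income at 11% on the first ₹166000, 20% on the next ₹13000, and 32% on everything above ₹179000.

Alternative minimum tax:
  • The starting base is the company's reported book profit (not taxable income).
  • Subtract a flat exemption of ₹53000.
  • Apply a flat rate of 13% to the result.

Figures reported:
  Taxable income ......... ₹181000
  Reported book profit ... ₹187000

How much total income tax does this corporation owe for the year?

Alternative minimum tax:
  Base (reported book profit): ₹187000
  Less exemption ₹53000 → base ₹134000
  ₹134000 × 13% = ₹17420

Standard income tax:
  ₹166000 × 11% = ₹18260
  ₹13000 × 20% = ₹2600
  ₹2000 × 32% = ₹640
  → ₹21500

₹21500 > ₹17420, so the standard income tax governs.

₹21500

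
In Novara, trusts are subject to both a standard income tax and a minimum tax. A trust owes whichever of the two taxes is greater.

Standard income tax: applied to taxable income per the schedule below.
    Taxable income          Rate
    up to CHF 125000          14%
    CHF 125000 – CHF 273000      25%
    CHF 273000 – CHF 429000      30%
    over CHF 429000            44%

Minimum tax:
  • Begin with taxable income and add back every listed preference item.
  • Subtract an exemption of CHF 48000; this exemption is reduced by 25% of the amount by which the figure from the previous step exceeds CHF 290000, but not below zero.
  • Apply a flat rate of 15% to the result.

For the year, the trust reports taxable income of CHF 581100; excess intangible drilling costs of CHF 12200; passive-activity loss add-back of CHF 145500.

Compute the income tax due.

CHF 168224

Minimum tax:
  Adjusted income: CHF 581100 + CHF 12200 + CHF 145500 = CHF 738800
  Exemption: 25% × (CHF 738800 − CHF 290000) = CHF 112200 ≥ CHF 48000, so the exemption is fully phased out
  Base: CHF 738800 − CHF 0 = CHF 738800
  CHF 738800 × 15% = CHF 110820

Standard income tax:
  CHF 125000 × 14% = CHF 17500
  CHF 148000 × 25% = CHF 37000
  CHF 156000 × 30% = CHF 46800
  CHF 152100 × 44% = CHF 66924
  → CHF 168224

CHF 168224 > CHF 110820, so the standard income tax governs.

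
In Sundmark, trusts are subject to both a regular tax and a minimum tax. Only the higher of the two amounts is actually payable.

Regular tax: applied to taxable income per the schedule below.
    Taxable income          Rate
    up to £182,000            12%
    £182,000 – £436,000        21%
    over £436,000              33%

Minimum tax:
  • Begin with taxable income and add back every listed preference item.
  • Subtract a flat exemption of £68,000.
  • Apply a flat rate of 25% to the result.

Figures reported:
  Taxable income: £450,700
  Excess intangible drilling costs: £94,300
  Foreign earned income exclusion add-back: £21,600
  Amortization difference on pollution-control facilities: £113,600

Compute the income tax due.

Regular tax:
  £182,000 × 12% = £21,840
  £254,000 × 21% = £53,340
  £14,700 × 33% = £4,851
  → £80,031

Minimum tax:
  Adjusted income: £450,700 + £94,300 + £21,600 + £113,600 = £680,200
  Less exemption £68,000 → base £612,200
  £612,200 × 25% = £153,050

£153,050 > £80,031, so the minimum tax is the binding amount.

£153,050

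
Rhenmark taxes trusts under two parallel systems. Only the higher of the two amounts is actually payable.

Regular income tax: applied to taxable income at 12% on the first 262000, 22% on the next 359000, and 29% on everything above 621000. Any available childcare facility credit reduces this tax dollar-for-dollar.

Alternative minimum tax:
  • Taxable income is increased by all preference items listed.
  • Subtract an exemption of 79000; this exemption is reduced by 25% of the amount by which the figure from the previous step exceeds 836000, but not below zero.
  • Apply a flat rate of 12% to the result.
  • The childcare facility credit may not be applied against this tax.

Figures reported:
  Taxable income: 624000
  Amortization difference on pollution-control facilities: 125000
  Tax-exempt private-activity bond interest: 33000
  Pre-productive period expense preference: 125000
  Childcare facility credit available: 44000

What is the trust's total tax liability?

Regular income tax:
  262000 × 12% = 31440
  359000 × 22% = 78980
  3000 × 29% = 870
  → 111290
  Less childcare facility credit 44000 → 67290

Alternative minimum tax:
  Adjusted income: 624000 + 125000 + 33000 + 125000 = 907000
  Exemption: 79000 − 25% × (907000 − 836000) = 79000 − 17750 = 61250
  Base: 907000 − 61250 = 845750
  845750 × 12% = 101490

101490 > 67290, so the alternative minimum tax is the binding amount.

101490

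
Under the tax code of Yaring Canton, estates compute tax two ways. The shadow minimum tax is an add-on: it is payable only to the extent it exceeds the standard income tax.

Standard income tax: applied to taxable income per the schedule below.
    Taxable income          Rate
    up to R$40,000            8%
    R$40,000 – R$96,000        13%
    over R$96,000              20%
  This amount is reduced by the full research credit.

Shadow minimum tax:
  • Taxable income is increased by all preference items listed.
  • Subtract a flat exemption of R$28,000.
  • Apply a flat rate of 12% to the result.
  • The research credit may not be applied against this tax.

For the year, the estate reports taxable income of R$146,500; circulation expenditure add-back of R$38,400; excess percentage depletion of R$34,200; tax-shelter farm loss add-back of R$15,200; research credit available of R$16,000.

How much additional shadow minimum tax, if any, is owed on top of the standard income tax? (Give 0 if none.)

Shadow minimum tax:
  Adjusted income: R$146,500 + R$38,400 + R$34,200 + R$15,200 = R$234,300
  Less exemption R$28,000 → base R$206,300
  R$206,300 × 12% = R$24,756

Standard income tax:
  R$40,000 × 8% = R$3,200
  R$56,000 × 13% = R$7,280
  R$50,500 × 20% = R$10,100
  → R$20,580
  Less research credit R$16,000 → R$4,580

Excess of shadow minimum tax over standard income tax: R$24,756 − R$4,580 = R$20,176.

R$20,176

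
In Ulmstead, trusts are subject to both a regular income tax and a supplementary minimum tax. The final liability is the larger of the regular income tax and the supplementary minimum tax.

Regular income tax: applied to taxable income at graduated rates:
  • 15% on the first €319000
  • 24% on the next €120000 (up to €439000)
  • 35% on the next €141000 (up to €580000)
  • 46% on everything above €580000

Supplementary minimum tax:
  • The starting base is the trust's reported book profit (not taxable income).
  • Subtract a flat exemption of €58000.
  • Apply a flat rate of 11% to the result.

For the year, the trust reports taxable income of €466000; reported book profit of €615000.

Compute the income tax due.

Supplementary minimum tax:
  Base (reported book profit): €615000
  Less exemption €58000 → base €557000
  €557000 × 11% = €61270

Regular income tax:
  €319000 × 15% = €47850
  €120000 × 24% = €28800
  €27000 × 35% = €9450
  → €86100

€86100 > €61270, so the regular income tax governs.

€86100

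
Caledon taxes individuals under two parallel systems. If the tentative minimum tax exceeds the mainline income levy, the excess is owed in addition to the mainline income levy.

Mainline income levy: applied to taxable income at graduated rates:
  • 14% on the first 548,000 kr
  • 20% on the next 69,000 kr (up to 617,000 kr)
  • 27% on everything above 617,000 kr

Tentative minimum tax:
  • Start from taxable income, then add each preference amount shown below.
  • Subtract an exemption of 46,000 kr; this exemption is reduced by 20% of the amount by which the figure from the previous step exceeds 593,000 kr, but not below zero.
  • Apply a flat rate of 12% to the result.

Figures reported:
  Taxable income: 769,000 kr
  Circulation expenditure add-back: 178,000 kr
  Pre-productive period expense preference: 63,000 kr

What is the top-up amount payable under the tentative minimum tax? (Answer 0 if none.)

0 kr

Mainline income levy:
  548,000 kr × 14% = 76,720 kr
  69,000 kr × 20% = 13,800 kr
  152,000 kr × 27% = 41,040 kr
  → 131,560 kr

Tentative minimum tax:
  Adjusted income: 769,000 kr + 178,000 kr + 63,000 kr = 1,010,000 kr
  Exemption: 20% × (1,010,000 kr − 593,000 kr) = 83,400 kr ≥ 46,000 kr, so the exemption is fully phased out
  Base: 1,010,000 kr − 0 kr = 1,010,000 kr
  1,010,000 kr × 12% = 121,200 kr

121,200 kr ≤ 131,560 kr, so no add-on is due.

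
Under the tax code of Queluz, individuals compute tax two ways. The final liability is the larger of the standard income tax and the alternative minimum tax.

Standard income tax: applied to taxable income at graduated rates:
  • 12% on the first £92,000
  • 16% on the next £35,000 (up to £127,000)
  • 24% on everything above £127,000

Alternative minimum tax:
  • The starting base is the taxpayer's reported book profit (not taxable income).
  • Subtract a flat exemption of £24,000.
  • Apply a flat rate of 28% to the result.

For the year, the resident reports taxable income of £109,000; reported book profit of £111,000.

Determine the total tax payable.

Standard income tax:
  £92,000 × 12% = £11,040
  £17,000 × 16% = £2,720
  → £13,760

Alternative minimum tax:
  Base (reported book profit): £111,000
  Less exemption £24,000 → base £87,000
  £87,000 × 28% = £24,360

£24,360 > £13,760, so the alternative minimum tax is the binding amount.

£24,360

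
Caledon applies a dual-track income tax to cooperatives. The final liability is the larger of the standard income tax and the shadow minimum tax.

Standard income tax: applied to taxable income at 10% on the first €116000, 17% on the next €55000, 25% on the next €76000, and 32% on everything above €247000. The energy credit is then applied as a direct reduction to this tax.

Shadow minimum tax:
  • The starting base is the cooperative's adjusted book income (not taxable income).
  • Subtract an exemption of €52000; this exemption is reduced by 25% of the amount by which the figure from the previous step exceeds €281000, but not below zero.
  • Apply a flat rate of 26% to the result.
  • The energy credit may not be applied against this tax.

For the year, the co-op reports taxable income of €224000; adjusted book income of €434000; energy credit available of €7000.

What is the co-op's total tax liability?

Standard income tax:
  €116000 × 10% = €11600
  €55000 × 17% = €9350
  €53000 × 25% = €13250
  → €34200
  Less energy credit €7000 → €27200

Shadow minimum tax:
  Base (adjusted book income): €434000
  Exemption: €52000 − 25% × (€434000 − €281000) = €52000 − €38250 = €13750
  Base: €434000 − €13750 = €420250
  €420250 × 26% = €109265

€109265 > €27200, so the shadow minimum tax is the binding amount.

€109265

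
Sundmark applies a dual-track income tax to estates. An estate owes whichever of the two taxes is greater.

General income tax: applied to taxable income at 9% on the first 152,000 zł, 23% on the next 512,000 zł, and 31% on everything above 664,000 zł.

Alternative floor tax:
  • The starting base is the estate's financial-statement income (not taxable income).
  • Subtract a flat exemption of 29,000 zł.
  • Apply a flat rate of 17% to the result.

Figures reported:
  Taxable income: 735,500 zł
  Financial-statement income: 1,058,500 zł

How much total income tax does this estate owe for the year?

Alternative floor tax:
  Base (financial-statement income): 1,058,500 zł
  Less exemption 29,000 zł → base 1,029,500 zł
  1,029,500 zł × 17% = 175,015 zł

General income tax:
  152,000 zł × 9% = 13,680 zł
  512,000 zł × 23% = 117,760 zł
  71,500 zł × 31% = 22,165 zł
  → 153,605 zł

175,015 zł > 153,605 zł, so the alternative floor tax is the binding amount.

175,015 zł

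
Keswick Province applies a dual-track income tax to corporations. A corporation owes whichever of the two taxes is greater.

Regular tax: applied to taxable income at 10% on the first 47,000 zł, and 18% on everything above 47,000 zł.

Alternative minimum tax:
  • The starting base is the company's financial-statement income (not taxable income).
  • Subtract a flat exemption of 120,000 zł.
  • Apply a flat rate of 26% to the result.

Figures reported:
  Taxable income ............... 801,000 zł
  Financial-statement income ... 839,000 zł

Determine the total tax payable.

186,940 zł

Alternative minimum tax:
  Base (financial-statement income): 839,000 zł
  Less exemption 120,000 zł → base 719,000 zł
  719,000 zł × 26% = 186,940 zł

Regular tax:
  47,000 zł × 10% = 4,700 zł
  754,000 zł × 18% = 135,720 zł
  → 140,420 zł

186,940 zł > 140,420 zł, so the alternative minimum tax is the binding amount.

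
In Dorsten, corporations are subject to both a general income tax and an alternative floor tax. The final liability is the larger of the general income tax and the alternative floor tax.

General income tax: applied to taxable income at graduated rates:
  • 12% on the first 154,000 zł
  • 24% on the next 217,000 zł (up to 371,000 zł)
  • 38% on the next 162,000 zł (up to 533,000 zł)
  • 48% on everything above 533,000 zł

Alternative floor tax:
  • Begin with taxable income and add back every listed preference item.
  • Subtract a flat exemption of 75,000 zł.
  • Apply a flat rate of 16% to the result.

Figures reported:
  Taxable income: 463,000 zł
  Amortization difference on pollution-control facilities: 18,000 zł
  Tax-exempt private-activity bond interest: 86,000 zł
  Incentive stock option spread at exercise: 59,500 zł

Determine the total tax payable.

105,520 zł

General income tax:
  154,000 zł × 12% = 18,480 zł
  217,000 zł × 24% = 52,080 zł
  92,000 zł × 38% = 34,960 zł
  → 105,520 zł

Alternative floor tax:
  Adjusted income: 463,000 zł + 18,000 zł + 86,000 zł + 59,500 zł = 626,500 zł
  Less exemption 75,000 zł → base 551,500 zł
  551,500 zł × 16% = 88,240 zł

105,520 zł > 88,240 zł, so the general income tax governs.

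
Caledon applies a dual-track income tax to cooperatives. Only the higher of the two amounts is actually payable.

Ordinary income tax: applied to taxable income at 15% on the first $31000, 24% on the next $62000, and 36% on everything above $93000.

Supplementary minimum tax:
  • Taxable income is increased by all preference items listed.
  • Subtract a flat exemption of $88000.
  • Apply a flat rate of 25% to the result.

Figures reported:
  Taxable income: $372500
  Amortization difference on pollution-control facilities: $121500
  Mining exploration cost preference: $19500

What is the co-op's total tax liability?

Ordinary income tax:
  $31000 × 15% = $4650
  $62000 × 24% = $14880
  $279500 × 36% = $100620
  → $120150

Supplementary minimum tax:
  Adjusted income: $372500 + $121500 + $19500 = $513500
  Less exemption $88000 → base $425500
  $425500 × 25% = $106375

$120150 > $106375, so the ordinary income tax governs.

$120150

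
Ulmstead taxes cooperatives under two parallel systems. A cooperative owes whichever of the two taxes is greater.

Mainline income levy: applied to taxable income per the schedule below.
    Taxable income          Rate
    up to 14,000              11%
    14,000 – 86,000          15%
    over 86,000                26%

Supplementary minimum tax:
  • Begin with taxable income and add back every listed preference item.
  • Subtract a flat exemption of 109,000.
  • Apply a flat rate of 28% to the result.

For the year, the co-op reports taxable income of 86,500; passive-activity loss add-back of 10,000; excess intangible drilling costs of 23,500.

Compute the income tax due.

12,470

Supplementary minimum tax:
  Adjusted income: 86,500 + 10,000 + 23,500 = 120,000
  Less exemption 109,000 → base 11,000
  11,000 × 28% = 3,080

Mainline income levy:
  14,000 × 11% = 1,540
  72,000 × 15% = 10,800
  500 × 26% = 130
  → 12,470

12,470 > 3,080, so the mainline income levy governs.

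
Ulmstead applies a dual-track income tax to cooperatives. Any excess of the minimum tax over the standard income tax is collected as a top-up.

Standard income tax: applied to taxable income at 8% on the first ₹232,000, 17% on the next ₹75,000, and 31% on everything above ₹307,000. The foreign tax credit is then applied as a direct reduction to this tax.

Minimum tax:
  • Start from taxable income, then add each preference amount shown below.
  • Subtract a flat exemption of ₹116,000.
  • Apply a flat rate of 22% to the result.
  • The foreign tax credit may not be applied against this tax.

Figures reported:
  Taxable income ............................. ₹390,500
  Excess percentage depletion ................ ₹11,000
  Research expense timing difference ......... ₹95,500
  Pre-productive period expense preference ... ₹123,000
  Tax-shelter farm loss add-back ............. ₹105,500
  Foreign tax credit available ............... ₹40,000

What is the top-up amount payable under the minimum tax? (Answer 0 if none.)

₹116,895

Standard income tax:
  ₹232,000 × 8% = ₹18,560
  ₹75,000 × 17% = ₹12,750
  ₹83,500 × 31% = ₹25,885
  → ₹57,195
  Less foreign tax credit ₹40,000 → ₹17,195

Minimum tax:
  Adjusted income: ₹390,500 + ₹11,000 + ₹95,500 + ₹123,000 + ₹105,500 = ₹725,500
  Less exemption ₹116,000 → base ₹609,500
  ₹609,500 × 22% = ₹134,090

Excess of minimum tax over standard income tax: ₹134,090 − ₹17,195 = ₹116,895.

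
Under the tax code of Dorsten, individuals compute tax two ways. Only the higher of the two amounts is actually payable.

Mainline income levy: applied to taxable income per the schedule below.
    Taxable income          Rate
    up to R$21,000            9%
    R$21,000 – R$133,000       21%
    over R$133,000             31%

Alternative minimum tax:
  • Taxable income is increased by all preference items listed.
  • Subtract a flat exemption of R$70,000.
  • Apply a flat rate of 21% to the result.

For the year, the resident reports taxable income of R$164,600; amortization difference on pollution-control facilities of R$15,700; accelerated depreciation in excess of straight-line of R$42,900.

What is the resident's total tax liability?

R$35,206

Mainline income levy:
  R$21,000 × 9% = R$1,890
  R$112,000 × 21% = R$23,520
  R$31,600 × 31% = R$9,796
  → R$35,206

Alternative minimum tax:
  Adjusted income: R$164,600 + R$15,700 + R$42,900 = R$223,200
  Less exemption R$70,000 → base R$153,200
  R$153,200 × 21% = R$32,172

R$35,206 > R$32,172, so the mainline income levy governs.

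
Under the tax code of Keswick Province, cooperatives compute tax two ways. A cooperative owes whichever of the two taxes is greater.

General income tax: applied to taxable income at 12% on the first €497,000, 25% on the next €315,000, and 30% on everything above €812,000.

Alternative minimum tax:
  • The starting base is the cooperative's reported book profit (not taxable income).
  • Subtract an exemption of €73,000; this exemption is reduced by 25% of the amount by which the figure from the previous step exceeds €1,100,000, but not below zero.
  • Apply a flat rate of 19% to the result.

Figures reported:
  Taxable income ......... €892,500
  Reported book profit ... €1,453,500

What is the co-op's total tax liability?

€276,165

General income tax:
  €497,000 × 12% = €59,640
  €315,000 × 25% = €78,750
  €80,500 × 30% = €24,150
  → €162,540

Alternative minimum tax:
  Base (reported book profit): €1,453,500
  Exemption: 25% × (€1,453,500 − €1,100,000) = €88,375 ≥ €73,000, so the exemption is fully phased out
  Base: €1,453,500 − €0 = €1,453,500
  €1,453,500 × 19% = €276,165

€276,165 > €162,540, so the alternative minimum tax is the binding amount.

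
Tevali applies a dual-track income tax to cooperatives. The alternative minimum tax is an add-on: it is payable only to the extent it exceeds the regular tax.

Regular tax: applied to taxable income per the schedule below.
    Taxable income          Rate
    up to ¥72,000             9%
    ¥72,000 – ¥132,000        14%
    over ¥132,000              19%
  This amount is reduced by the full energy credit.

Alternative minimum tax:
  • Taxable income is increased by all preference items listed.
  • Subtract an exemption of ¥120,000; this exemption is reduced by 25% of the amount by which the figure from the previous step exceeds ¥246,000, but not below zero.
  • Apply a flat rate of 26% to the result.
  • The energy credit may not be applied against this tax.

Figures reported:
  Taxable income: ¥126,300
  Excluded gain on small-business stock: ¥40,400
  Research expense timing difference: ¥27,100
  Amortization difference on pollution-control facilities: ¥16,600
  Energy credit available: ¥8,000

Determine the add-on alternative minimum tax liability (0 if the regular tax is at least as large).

Alternative minimum tax:
  Adjusted income: ¥126,300 + ¥40,400 + ¥27,100 + ¥16,600 = ¥210,400
  Exemption: ¥210,400 ≤ ¥246,000, so full ¥120,000 applies
  Base: ¥210,400 − ¥120,000 = ¥90,400
  ¥90,400 × 26% = ¥23,504

Regular tax:
  ¥72,000 × 9% = ¥6,480
  ¥54,300 × 14% = ¥7,602
  → ¥14,082
  Less energy credit ¥8,000 → ¥6,082

Excess of alternative minimum tax over regular tax: ¥23,504 − ¥6,082 = ¥17,422.

¥17,422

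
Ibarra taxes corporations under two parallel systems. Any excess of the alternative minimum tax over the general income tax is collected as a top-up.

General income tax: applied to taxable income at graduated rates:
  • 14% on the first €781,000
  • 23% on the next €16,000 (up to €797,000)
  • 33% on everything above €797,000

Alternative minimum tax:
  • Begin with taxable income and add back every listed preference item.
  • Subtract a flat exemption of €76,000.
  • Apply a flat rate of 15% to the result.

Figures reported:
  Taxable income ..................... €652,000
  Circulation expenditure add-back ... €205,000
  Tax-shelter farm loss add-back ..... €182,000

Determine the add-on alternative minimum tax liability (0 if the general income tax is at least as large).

€53,170

General income tax:
  €652,000 × 14% = €91,280

Alternative minimum tax:
  Adjusted income: €652,000 + €205,000 + €182,000 = €1,039,000
  Less exemption €76,000 → base €963,000
  €963,000 × 15% = €144,450

Excess of alternative minimum tax over general income tax: €144,450 − €91,280 = €53,170.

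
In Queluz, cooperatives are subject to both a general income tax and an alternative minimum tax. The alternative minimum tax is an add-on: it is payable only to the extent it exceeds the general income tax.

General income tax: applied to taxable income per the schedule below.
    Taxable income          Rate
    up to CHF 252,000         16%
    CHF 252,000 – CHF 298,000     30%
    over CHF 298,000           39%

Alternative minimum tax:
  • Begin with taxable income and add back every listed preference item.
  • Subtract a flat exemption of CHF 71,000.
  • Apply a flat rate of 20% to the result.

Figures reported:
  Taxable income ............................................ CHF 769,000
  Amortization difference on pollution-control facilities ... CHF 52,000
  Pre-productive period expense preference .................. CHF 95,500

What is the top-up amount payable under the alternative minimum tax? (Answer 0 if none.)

CHF 0

General income tax:
  CHF 252,000 × 16% = CHF 40,320
  CHF 46,000 × 30% = CHF 13,800
  CHF 471,000 × 39% = CHF 183,690
  → CHF 237,810

Alternative minimum tax:
  Adjusted income: CHF 769,000 + CHF 52,000 + CHF 95,500 = CHF 916,500
  Less exemption CHF 71,000 → base CHF 845,500
  CHF 845,500 × 20% = CHF 169,100

CHF 169,100 ≤ CHF 237,810, so no add-on is due.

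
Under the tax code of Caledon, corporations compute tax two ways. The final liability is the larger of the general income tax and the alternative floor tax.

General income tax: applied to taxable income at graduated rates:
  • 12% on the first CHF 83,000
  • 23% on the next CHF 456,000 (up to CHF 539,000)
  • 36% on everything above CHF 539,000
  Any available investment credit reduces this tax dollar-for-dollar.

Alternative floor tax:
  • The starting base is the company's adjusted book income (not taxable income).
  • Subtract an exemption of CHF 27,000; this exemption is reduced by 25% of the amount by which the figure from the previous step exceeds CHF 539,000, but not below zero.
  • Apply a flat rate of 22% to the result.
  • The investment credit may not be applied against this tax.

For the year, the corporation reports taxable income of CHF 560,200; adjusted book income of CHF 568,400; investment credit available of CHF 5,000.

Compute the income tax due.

General income tax:
  CHF 83,000 × 12% = CHF 9,960
  CHF 456,000 × 23% = CHF 104,880
  CHF 21,200 × 36% = CHF 7,632
  → CHF 122,472
  Less investment credit CHF 5,000 → CHF 117,472

Alternative floor tax:
  Base (adjusted book income): CHF 568,400
  Exemption: CHF 27,000 − 25% × (CHF 568,400 − CHF 539,000) = CHF 27,000 − CHF 7,350 = CHF 19,650
  Base: CHF 568,400 − CHF 19,650 = CHF 548,750
  CHF 548,750 × 22% = CHF 120,725

CHF 120,725 > CHF 117,472, so the alternative floor tax is the binding amount.

CHF 120,725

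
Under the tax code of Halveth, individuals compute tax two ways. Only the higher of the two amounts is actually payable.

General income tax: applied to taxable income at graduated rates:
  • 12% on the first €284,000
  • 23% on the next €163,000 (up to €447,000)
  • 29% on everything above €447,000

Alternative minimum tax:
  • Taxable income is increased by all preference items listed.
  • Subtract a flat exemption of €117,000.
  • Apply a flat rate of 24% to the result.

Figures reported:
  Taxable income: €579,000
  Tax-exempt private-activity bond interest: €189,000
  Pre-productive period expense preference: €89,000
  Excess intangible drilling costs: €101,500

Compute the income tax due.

General income tax:
  €284,000 × 12% = €34,080
  €163,000 × 23% = €37,490
  €132,000 × 29% = €38,280
  → €109,850

Alternative minimum tax:
  Adjusted income: €579,000 + €189,000 + €89,000 + €101,500 = €958,500
  Less exemption €117,000 → base €841,500
  €841,500 × 24% = €201,960

€201,960 > €109,850, so the alternative minimum tax is the binding amount.

€201,960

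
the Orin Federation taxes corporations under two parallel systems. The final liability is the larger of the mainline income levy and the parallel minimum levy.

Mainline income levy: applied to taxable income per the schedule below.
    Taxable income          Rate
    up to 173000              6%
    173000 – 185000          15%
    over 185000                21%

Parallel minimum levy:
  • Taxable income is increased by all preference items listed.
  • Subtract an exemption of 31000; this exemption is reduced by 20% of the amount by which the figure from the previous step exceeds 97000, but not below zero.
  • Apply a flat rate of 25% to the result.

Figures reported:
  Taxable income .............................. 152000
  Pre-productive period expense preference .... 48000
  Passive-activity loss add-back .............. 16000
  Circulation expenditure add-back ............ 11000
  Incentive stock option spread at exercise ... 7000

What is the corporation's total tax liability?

57600

Mainline income levy:
  152000 × 6% = 9120

Parallel minimum levy:
  Adjusted income: 152000 + 48000 + 16000 + 11000 + 7000 = 234000
  Exemption: 31000 − 20% × (234000 − 97000) = 31000 − 27400 = 3600
  Base: 234000 − 3600 = 230400
  230400 × 25% = 57600

57600 > 9120, so the parallel minimum levy is the binding amount.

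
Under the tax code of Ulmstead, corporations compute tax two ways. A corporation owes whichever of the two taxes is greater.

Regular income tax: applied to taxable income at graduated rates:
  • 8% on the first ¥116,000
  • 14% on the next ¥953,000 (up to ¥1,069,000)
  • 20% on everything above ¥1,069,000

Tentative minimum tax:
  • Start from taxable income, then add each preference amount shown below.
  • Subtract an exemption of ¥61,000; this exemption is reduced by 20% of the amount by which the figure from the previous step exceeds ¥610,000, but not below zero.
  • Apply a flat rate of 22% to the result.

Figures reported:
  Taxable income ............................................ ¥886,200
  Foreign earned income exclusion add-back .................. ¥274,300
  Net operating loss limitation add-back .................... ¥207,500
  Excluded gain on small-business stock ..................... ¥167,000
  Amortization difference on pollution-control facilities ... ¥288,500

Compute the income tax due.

¥401,170

Tentative minimum tax:
  Adjusted income: ¥886,200 + ¥274,300 + ¥207,500 + ¥167,000 + ¥288,500 = ¥1,823,500
  Exemption: 20% × (¥1,823,500 − ¥610,000) = ¥242,700 ≥ ¥61,000, so the exemption is fully phased out
  Base: ¥1,823,500 − ¥0 = ¥1,823,500
  ¥1,823,500 × 22% = ¥401,170

Regular income tax:
  ¥116,000 × 8% = ¥9,280
  ¥770,200 × 14% = ¥107,828
  → ¥117,108

¥401,170 > ¥117,108, so the tentative minimum tax is the binding amount.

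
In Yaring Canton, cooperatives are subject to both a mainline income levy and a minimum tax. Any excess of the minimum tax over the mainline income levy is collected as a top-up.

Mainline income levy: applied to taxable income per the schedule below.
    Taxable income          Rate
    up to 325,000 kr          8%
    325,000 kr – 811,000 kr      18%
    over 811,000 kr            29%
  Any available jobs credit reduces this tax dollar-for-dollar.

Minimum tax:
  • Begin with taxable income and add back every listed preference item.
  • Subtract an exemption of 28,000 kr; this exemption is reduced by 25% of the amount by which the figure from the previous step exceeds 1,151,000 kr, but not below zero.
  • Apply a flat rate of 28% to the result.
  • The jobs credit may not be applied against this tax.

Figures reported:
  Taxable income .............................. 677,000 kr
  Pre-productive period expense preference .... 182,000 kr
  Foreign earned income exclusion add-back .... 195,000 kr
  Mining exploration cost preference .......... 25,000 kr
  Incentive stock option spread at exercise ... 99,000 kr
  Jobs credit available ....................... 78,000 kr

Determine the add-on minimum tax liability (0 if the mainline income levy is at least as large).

312,530 kr

Mainline income levy:
  325,000 kr × 8% = 26,000 kr
  352,000 kr × 18% = 63,360 kr
  → 89,360 kr
  Less jobs credit 78,000 kr → 11,360 kr

Minimum tax:
  Adjusted income: 677,000 kr + 182,000 kr + 195,000 kr + 25,000 kr + 99,000 kr = 1,178,000 kr
  Exemption: 28,000 kr − 25% × (1,178,000 kr − 1,151,000 kr) = 28,000 kr − 6,750 kr = 21,250 kr
  Base: 1,178,000 kr − 21,250 kr = 1,156,750 kr
  1,156,750 kr × 28% = 323,890 kr

Excess of minimum tax over mainline income levy: 323,890 kr − 11,360 kr = 312,530 kr.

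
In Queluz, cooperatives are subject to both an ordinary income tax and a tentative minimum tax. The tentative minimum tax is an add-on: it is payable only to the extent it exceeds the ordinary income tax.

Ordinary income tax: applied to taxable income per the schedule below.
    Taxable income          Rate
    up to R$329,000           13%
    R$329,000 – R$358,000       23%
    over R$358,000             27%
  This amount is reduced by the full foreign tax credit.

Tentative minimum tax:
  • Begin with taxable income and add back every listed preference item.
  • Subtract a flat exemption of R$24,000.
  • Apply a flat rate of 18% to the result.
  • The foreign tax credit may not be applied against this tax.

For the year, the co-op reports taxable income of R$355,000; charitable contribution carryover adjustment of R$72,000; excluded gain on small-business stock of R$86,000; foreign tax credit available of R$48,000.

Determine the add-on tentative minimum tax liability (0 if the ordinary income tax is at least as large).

R$87,270

Tentative minimum tax:
  Adjusted income: R$355,000 + R$72,000 + R$86,000 = R$513,000
  Less exemption R$24,000 → base R$489,000
  R$489,000 × 18% = R$88,020

Ordinary income tax:
  R$329,000 × 13% = R$42,770
  R$26,000 × 23% = R$5,980
  → R$48,750
  Less foreign tax credit R$48,000 → R$750

Excess of tentative minimum tax over ordinary income tax: R$88,020 − R$750 = R$87,270.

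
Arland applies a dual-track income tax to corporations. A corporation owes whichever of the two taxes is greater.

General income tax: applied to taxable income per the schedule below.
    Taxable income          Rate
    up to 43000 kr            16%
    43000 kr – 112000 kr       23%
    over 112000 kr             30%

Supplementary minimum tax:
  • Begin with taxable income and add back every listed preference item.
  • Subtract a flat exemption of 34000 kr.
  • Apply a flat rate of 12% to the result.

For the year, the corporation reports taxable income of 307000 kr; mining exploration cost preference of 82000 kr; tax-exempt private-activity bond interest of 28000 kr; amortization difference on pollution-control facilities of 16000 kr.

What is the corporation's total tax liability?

81250 kr

Supplementary minimum tax:
  Adjusted income: 307000 kr + 82000 kr + 28000 kr + 16000 kr = 433000 kr
  Less exemption 34000 kr → base 399000 kr
  399000 kr × 12% = 47880 kr

General income tax:
  43000 kr × 16% = 6880 kr
  69000 kr × 23% = 15870 kr
  195000 kr × 30% = 58500 kr
  → 81250 kr

81250 kr > 47880 kr, so the general income tax governs.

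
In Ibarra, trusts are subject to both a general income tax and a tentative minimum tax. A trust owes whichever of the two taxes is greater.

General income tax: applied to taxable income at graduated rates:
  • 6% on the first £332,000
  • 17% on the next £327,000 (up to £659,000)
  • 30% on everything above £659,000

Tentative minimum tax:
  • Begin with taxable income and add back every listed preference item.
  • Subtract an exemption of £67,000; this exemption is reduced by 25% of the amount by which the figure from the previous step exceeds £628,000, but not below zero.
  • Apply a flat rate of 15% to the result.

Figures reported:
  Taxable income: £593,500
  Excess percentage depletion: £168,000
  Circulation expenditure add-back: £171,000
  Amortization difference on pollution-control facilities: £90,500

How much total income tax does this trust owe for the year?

£153,450

Tentative minimum tax:
  Adjusted income: £593,500 + £168,000 + £171,000 + £90,500 = £1,023,000
  Exemption: 25% × (£1,023,000 − £628,000) = £98,750 ≥ £67,000, so the exemption is fully phased out
  Base: £1,023,000 − £0 = £1,023,000
  £1,023,000 × 15% = £153,450

General income tax:
  £332,000 × 6% = £19,920
  £261,500 × 17% = £44,455
  → £64,375

£153,450 > £64,375, so the tentative minimum tax is the binding amount.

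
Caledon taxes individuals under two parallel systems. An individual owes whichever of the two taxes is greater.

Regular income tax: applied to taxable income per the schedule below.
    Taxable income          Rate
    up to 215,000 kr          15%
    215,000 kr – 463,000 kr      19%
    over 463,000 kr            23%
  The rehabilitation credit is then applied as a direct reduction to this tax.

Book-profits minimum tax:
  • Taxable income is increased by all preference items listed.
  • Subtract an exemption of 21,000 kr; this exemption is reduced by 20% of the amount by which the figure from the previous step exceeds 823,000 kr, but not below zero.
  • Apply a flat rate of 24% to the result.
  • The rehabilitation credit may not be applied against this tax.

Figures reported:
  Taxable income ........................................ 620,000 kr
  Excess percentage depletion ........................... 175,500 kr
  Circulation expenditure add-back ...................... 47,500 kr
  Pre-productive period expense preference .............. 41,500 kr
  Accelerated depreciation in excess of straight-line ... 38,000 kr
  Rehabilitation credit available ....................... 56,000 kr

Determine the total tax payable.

Regular income tax:
  215,000 kr × 15% = 32,250 kr
  248,000 kr × 19% = 47,120 kr
  157,000 kr × 23% = 36,110 kr
  → 115,480 kr
  Less rehabilitation credit 56,000 kr → 59,480 kr

Book-profits minimum tax:
  Adjusted income: 620,000 kr + 175,500 kr + 47,500 kr + 41,500 kr + 38,000 kr = 922,500 kr
  Exemption: 21,000 kr − 20% × (922,500 kr − 823,000 kr) = 21,000 kr − 19,900 kr = 1,100 kr
  Base: 922,500 kr − 1,100 kr = 921,400 kr
  921,400 kr × 24% = 221,136 kr

221,136 kr > 59,480 kr, so the book-profits minimum tax is the binding amount.

221,136 kr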